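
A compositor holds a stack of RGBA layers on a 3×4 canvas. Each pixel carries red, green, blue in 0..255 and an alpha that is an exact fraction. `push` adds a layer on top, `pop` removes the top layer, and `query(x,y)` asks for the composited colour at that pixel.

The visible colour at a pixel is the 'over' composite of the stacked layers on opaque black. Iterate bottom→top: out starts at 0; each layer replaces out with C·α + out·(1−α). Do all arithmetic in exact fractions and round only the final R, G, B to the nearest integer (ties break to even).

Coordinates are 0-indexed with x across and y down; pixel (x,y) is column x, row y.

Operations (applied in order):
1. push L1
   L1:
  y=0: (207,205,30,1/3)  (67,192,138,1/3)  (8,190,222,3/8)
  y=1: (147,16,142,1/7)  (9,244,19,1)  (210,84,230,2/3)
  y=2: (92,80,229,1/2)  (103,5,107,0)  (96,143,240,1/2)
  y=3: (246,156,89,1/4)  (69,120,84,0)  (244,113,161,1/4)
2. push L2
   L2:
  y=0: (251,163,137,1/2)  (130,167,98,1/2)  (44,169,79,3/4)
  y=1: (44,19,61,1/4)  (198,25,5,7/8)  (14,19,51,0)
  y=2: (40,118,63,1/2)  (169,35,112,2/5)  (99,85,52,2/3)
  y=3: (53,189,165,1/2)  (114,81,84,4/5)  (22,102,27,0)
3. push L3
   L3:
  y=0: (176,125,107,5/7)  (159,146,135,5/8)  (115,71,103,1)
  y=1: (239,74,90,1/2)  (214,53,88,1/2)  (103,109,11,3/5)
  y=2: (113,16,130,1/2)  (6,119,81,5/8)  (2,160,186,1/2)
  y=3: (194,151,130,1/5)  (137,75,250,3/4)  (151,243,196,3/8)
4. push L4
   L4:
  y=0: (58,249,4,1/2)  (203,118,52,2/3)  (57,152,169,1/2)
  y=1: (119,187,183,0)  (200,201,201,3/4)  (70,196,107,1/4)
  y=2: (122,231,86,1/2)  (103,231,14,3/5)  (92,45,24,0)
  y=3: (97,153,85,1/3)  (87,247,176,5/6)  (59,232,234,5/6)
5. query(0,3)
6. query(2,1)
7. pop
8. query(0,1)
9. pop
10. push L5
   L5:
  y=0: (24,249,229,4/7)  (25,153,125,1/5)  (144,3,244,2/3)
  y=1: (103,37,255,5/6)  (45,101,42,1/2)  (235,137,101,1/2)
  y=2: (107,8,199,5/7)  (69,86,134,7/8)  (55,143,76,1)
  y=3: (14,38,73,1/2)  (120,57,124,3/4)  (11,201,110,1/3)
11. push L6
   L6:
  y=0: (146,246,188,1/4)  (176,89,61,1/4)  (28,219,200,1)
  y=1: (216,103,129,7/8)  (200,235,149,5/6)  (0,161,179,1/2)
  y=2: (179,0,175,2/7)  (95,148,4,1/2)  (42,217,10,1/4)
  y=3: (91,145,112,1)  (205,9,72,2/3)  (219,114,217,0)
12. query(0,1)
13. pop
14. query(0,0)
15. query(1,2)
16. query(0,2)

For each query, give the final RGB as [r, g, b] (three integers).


query (0,3) [L1,L2,L3,L4] — begin 0,0,0
+L1 (α=1/4) → [123/2, 39, 89/4]
+L2 (α=1/2) → [229/4, 114, 749/8]
+L3 (α=1/5) → [423/5, 607/5, 1009/10]
+L4 (α=1/3) → [1331/15, 1979/15, 478/5]
= [89, 132, 96]

at x=2,y=1 over L1,L2,L3,L4:
L1 α=2/3: [140, 56, 460/3]
L2 α=0: [140, 56, 460/3]
L3 α=3/5: [589/5, 439/5, 1019/15]
L4 α=1/4: [2117/20, 2297/20, 777/10]
rounded: [106, 115, 78]

query (0,1) [L1,L2,L3] — begin 0,0,0
after L1 α=1/7: [21, 16/7, 142/7]
after L2 α=1/4: [107/4, 181/28, 853/28]
after L3 α=1/2: [1063/8, 2253/56, 3373/56]
= [133, 40, 60]

query (0,1) [L1,L2,L5,L6] — begin 0,0,0
after L1 α=1/7: [21, 16/7, 142/7]
after L2 α=1/4: [107/4, 181/28, 853/28]
after L5 α=5/6: [2167/24, 1787/56, 36553/168]
after L6 α=7/8: [38455/192, 42163/448, 188257/1344]
= [200, 94, 140]

at x=0,y=0 over L1,L2,L5:
L1 α=1/3: [69, 205/3, 10]
L2 α=1/2: [160, 347/3, 147/2]
L5 α=4/7: [576/7, 1343/7, 2273/14]
rounded: [82, 192, 162]

query (1,2) [L1,L2,L5] — begin 0,0,0
L1 α=0: [0, 0, 0]
L2 α=2/5: [338/5, 14, 224/5]
L5 α=7/8: [2753/40, 77, 2457/20]
rounded: [69, 77, 123]

query (0,2) [L1,L2,L5] — begin 0,0,0
+L1 (α=1/2) → [46, 40, 229/2]
+L2 (α=1/2) → [43, 79, 355/4]
+L5 (α=5/7) → [621/7, 198/7, 335/2]
= [89, 28, 168]


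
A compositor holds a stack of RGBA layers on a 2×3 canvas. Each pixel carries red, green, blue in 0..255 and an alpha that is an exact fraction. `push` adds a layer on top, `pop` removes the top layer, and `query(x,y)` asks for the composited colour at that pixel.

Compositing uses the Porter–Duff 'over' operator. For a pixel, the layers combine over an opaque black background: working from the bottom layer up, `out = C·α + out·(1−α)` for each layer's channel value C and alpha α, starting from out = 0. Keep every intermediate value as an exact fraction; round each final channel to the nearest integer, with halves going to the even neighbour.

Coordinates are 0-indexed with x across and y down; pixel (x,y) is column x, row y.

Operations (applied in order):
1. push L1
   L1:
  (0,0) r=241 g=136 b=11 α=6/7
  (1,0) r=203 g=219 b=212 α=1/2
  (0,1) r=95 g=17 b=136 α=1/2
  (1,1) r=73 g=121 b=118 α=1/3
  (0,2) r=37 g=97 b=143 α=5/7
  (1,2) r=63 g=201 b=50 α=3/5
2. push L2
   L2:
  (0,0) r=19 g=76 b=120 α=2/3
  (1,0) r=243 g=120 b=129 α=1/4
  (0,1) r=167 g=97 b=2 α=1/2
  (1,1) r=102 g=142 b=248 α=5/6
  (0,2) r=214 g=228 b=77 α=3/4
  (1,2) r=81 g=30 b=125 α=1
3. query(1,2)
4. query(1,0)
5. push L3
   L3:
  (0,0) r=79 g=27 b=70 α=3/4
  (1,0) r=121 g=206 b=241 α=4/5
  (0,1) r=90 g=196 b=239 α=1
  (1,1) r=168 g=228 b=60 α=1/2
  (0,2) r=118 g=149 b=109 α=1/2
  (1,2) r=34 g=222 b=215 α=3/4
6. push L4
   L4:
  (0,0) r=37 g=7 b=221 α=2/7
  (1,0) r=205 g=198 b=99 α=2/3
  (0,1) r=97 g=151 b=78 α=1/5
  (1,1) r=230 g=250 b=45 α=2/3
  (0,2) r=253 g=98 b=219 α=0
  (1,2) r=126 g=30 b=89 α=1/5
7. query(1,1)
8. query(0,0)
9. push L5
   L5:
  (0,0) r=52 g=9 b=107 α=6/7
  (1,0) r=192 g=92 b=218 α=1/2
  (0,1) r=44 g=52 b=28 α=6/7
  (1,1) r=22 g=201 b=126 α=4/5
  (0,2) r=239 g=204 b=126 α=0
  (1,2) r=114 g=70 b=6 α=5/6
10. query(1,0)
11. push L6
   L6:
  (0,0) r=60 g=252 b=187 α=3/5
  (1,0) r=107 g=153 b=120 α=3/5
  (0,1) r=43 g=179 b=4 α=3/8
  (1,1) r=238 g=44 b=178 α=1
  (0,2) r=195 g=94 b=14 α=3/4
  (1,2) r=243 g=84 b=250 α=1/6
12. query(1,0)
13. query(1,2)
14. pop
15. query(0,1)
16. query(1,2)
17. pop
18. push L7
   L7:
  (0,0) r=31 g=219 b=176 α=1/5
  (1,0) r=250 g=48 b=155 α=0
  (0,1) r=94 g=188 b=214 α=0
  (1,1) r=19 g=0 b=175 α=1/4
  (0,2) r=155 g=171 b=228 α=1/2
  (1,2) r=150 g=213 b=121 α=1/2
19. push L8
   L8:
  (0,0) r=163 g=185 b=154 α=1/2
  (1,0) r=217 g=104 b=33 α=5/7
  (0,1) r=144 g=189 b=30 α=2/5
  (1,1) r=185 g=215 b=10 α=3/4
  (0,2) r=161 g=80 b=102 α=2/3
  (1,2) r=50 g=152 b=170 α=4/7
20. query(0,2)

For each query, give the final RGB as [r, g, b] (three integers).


query (1,2) [L1,L2] — begin 0,0,0
L1 α=3/5: [189/5, 603/5, 30]
L2 α=1: [81, 30, 125]
→ [81, 30, 125]

query (1,0) [L1,L2] — begin 0,0,0
+L1 (α=1/2) → [203/2, 219/2, 106]
+L2 (α=1/4) → [1095/8, 897/8, 447/4]
= [137, 112, 112]

at x=1,y=1 over L1,L2,L3,L4:
+L1 (α=1/3) → [73/3, 121/3, 118/3]
+L2 (α=5/6) → [1603/18, 2251/18, 1919/9]
+L3 (α=1/2) → [4627/36, 6355/36, 2459/18]
+L4 (α=2/3) → [21187/108, 24355/108, 4079/54]
= [196, 226, 76]

(0,0) stack=L1,L2,L3,L4; from [0,0,0]:
+L1 (α=6/7) → [1446/7, 816/7, 66/7]
+L2 (α=2/3) → [1712/21, 1880/21, 582/7]
+L3 (α=3/4) → [6689/84, 3581/84, 513/7]
+L4 (α=2/7) → [39661/588, 19081/588, 5659/49]
→ [67, 32, 115]

at x=1,y=0 over L1,L2,L3,L4,L5:
+L1 (α=1/2) → [203/2, 219/2, 106]
+L2 (α=1/4) → [1095/8, 897/8, 447/4]
+L3 (α=4/5) → [4967/40, 7489/40, 4303/20]
+L4 (α=2/3) → [21367/120, 23329/120, 8263/60]
+L5 (α=1/2) → [44407/240, 34369/240, 21343/120]
rounded: [185, 143, 178]

(1,0) stack=L1,L2,L3,L4,L5,L6; from [0,0,0]:
after L1 α=1/2: [203/2, 219/2, 106]
after L2 α=1/4: [1095/8, 897/8, 447/4]
after L3 α=4/5: [4967/40, 7489/40, 4303/20]
after L4 α=2/3: [21367/120, 23329/120, 8263/60]
after L5 α=1/2: [44407/240, 34369/240, 21343/120]
after L6 α=3/5: [82927/600, 89449/600, 42943/300]
= [138, 149, 143]

at x=1,y=2 over L1,L2,L3,L4,L5,L6:
after L1 α=3/5: [189/5, 603/5, 30]
after L2 α=1: [81, 30, 125]
after L3 α=3/4: [183/4, 174, 385/2]
after L4 α=1/5: [309/5, 726/5, 859/5]
after L5 α=5/6: [1053/10, 1238/15, 1009/30]
after L6 α=1/6: [513/4, 745/9, 2509/36]
→ [128, 83, 70]

query (0,1) [L1,L2,L3,L4,L5] — begin 0,0,0
L1 α=1/2: [95/2, 17/2, 68]
L2 α=1/2: [429/4, 211/4, 35]
L3 α=1: [90, 196, 239]
L4 α=1/5: [457/5, 187, 1034/5]
L5 α=6/7: [1777/35, 499/7, 1874/35]
rounded: [51, 71, 54]

query (1,2) [L1,L2,L3,L4,L5] — begin 0,0,0
after L1 α=3/5: [189/5, 603/5, 30]
after L2 α=1: [81, 30, 125]
after L3 α=3/4: [183/4, 174, 385/2]
after L4 α=1/5: [309/5, 726/5, 859/5]
after L5 α=5/6: [1053/10, 1238/15, 1009/30]
→ [105, 83, 34]

(0,2) stack=L1,L2,L3,L4,L7,L8; from [0,0,0]:
after L1 α=5/7: [185/7, 485/7, 715/7]
after L2 α=3/4: [4679/28, 5273/28, 583/7]
after L3 α=1/2: [7983/56, 9445/56, 673/7]
after L4 α=0: [7983/56, 9445/56, 673/7]
after L7 α=1/2: [16663/112, 19021/112, 2269/14]
after L8 α=2/3: [52727/336, 36941/336, 5125/42]
→ [157, 110, 122]


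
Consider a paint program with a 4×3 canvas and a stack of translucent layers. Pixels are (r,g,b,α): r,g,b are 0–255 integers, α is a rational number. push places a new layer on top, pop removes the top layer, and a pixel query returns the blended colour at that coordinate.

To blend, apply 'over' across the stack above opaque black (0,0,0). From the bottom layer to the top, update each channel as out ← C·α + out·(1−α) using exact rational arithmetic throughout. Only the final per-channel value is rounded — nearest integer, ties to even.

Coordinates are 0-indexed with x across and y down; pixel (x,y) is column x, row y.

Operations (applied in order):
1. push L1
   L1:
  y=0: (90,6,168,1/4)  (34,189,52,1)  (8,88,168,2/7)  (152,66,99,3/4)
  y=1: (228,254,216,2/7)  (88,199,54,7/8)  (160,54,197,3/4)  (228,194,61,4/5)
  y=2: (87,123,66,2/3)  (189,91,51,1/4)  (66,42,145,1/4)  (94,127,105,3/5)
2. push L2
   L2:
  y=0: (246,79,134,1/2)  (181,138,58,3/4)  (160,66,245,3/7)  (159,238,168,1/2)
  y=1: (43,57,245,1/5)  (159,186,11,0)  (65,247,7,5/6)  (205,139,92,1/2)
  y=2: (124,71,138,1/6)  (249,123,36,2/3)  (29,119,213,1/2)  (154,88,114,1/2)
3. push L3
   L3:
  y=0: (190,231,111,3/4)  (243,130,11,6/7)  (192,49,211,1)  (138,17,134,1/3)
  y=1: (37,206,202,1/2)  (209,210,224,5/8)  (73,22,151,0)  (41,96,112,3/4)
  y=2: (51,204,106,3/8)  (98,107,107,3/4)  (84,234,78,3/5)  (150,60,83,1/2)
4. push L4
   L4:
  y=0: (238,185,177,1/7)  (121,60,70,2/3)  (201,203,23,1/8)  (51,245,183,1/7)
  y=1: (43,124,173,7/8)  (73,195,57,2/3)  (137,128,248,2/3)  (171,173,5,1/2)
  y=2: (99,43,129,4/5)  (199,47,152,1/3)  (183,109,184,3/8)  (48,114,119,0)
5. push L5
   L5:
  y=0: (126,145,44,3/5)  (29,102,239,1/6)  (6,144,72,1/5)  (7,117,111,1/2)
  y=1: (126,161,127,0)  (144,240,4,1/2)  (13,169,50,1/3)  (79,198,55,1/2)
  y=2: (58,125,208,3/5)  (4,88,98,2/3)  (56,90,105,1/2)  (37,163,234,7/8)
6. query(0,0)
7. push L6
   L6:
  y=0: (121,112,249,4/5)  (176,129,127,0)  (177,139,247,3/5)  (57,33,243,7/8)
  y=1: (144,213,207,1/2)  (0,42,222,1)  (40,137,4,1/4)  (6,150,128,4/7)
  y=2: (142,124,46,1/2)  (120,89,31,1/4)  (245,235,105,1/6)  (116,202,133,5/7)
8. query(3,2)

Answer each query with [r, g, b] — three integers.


query (0,0) [L1,L2,L3,L4,L5] — begin 0,0,0
L1 α=1/4: [45/2, 3/2, 42]
L2 α=1/2: [537/4, 161/4, 88]
L3 α=3/4: [2817/16, 2933/16, 421/4]
L4 α=1/7: [10355/56, 10279/56, 231/2]
L5 α=3/5: [20939/140, 22459/140, 363/5]
= [150, 160, 73]

(3,2) stack=L1,L2,L3,L4,L5,L6; from [0,0,0]:
after L1 α=3/5: [282/5, 381/5, 63]
after L2 α=1/2: [526/5, 821/10, 177/2]
after L3 α=1/2: [638/5, 1421/20, 343/4]
after L4 α=0: [638/5, 1421/20, 343/4]
after L5 α=7/8: [1933/40, 24241/160, 6895/32]
after L6 α=5/7: [13533/140, 105041/560, 2505/16]
→ [97, 188, 157]


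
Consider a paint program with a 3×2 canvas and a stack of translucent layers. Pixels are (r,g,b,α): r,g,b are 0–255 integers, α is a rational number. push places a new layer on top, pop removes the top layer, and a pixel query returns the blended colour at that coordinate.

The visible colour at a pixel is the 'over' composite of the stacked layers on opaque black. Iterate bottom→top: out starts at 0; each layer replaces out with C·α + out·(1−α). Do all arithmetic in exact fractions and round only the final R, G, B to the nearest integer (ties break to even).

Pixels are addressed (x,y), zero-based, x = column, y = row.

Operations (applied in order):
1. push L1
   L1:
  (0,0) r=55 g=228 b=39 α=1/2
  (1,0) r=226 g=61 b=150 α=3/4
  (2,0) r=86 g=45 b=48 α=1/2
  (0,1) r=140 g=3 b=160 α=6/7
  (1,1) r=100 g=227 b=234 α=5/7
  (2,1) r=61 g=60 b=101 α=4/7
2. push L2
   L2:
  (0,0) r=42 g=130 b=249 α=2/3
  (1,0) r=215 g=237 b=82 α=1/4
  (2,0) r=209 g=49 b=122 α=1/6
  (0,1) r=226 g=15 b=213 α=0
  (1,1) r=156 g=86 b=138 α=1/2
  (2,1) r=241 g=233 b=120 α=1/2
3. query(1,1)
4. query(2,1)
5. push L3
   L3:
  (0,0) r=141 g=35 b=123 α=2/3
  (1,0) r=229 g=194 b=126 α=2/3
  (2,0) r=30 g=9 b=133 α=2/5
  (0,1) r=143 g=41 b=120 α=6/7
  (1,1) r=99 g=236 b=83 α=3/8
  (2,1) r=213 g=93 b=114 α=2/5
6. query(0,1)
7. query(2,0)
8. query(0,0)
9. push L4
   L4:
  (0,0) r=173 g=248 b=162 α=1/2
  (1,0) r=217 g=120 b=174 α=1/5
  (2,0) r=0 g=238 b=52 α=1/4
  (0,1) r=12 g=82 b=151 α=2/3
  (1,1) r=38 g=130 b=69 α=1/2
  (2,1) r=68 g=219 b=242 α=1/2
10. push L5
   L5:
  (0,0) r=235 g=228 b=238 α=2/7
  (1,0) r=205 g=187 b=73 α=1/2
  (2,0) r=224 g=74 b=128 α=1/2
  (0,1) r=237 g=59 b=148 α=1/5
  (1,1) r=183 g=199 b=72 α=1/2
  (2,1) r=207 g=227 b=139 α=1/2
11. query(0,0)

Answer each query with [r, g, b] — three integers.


at x=1,y=1 over L1,L2:
after L1 α=5/7: [500/7, 1135/7, 1170/7]
after L2 α=1/2: [796/7, 1737/14, 1068/7]
rounded: [114, 124, 153]

at x=2,y=1 over L1,L2:
after L1 α=4/7: [244/7, 240/7, 404/7]
after L2 α=1/2: [1931/14, 1871/14, 622/7]
= [138, 134, 89]

(0,1) stack=L1,L2,L3; from [0,0,0]:
+L1 (α=6/7) → [120, 18/7, 960/7]
+L2 (α=0) → [120, 18/7, 960/7]
+L3 (α=6/7) → [978/7, 1740/49, 6000/49]
→ [140, 36, 122]

at x=2,y=0 over L1,L2,L3:
after L1 α=1/2: [43, 45/2, 24]
after L2 α=1/6: [212/3, 323/12, 121/3]
after L3 α=2/5: [272/5, 79/4, 387/5]
= [54, 20, 77]

(0,0) stack=L1,L2,L3; from [0,0,0]:
after L1 α=1/2: [55/2, 114, 39/2]
after L2 α=2/3: [223/6, 374/3, 345/2]
after L3 α=2/3: [1915/18, 584/9, 279/2]
rounded: [106, 65, 140]

query (0,0) [L1,L2,L3,L4,L5] — begin 0,0,0
after L1 α=1/2: [55/2, 114, 39/2]
after L2 α=2/3: [223/6, 374/3, 345/2]
after L3 α=2/3: [1915/18, 584/9, 279/2]
after L4 α=1/2: [5029/36, 1408/9, 603/4]
after L5 α=2/7: [42065/252, 1592/9, 4919/28]
→ [167, 177, 176]


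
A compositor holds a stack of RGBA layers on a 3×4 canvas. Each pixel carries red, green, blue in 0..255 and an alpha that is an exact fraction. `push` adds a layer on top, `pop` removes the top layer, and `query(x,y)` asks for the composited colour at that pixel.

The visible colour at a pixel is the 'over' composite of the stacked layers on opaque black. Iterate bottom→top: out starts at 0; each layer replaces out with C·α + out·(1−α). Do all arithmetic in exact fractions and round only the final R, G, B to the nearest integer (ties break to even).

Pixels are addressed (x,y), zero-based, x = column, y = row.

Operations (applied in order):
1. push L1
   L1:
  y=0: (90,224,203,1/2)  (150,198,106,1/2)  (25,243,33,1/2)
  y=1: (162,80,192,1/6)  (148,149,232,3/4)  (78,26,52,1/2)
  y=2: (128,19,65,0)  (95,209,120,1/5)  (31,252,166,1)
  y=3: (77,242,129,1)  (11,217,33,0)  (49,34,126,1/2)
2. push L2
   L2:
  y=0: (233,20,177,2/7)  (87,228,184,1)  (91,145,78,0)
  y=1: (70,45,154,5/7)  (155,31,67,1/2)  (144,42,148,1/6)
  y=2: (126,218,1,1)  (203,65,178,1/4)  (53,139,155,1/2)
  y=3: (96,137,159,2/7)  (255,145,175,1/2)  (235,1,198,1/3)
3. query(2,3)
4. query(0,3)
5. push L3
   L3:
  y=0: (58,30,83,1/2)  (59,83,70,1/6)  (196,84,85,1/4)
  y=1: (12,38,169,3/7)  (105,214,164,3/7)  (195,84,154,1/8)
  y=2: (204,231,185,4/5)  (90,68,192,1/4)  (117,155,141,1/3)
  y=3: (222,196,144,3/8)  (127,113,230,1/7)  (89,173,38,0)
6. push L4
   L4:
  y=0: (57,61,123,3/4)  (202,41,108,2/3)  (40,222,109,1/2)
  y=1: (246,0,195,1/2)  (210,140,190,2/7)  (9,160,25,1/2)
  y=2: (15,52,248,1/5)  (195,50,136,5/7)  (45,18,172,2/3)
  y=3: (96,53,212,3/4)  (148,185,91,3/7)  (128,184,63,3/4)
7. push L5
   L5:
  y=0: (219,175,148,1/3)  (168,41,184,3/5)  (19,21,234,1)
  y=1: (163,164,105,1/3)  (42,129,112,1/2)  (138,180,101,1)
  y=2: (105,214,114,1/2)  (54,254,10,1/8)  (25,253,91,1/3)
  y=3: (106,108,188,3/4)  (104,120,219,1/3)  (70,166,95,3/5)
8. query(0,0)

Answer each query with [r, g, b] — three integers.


(2,3) stack=L1,L2; from [0,0,0]:
after L1 α=1/2: [49/2, 17, 63]
after L2 α=1/3: [284/3, 35/3, 108]
= [95, 12, 108]

query (0,3) [L1,L2] — begin 0,0,0
L1 α=1: [77, 242, 129]
L2 α=2/7: [577/7, 212, 963/7]
= [82, 212, 138]

at x=0,y=0 over L1,L2,L3,L4,L5:
after L1 α=1/2: [45, 112, 203/2]
after L2 α=2/7: [691/7, 600/7, 1723/14]
after L3 α=1/2: [1097/14, 405/7, 2885/28]
after L4 α=3/4: [3491/56, 843/14, 13217/112]
after L5 α=1/3: [9623/84, 2068/21, 21505/168]
= [115, 98, 128]


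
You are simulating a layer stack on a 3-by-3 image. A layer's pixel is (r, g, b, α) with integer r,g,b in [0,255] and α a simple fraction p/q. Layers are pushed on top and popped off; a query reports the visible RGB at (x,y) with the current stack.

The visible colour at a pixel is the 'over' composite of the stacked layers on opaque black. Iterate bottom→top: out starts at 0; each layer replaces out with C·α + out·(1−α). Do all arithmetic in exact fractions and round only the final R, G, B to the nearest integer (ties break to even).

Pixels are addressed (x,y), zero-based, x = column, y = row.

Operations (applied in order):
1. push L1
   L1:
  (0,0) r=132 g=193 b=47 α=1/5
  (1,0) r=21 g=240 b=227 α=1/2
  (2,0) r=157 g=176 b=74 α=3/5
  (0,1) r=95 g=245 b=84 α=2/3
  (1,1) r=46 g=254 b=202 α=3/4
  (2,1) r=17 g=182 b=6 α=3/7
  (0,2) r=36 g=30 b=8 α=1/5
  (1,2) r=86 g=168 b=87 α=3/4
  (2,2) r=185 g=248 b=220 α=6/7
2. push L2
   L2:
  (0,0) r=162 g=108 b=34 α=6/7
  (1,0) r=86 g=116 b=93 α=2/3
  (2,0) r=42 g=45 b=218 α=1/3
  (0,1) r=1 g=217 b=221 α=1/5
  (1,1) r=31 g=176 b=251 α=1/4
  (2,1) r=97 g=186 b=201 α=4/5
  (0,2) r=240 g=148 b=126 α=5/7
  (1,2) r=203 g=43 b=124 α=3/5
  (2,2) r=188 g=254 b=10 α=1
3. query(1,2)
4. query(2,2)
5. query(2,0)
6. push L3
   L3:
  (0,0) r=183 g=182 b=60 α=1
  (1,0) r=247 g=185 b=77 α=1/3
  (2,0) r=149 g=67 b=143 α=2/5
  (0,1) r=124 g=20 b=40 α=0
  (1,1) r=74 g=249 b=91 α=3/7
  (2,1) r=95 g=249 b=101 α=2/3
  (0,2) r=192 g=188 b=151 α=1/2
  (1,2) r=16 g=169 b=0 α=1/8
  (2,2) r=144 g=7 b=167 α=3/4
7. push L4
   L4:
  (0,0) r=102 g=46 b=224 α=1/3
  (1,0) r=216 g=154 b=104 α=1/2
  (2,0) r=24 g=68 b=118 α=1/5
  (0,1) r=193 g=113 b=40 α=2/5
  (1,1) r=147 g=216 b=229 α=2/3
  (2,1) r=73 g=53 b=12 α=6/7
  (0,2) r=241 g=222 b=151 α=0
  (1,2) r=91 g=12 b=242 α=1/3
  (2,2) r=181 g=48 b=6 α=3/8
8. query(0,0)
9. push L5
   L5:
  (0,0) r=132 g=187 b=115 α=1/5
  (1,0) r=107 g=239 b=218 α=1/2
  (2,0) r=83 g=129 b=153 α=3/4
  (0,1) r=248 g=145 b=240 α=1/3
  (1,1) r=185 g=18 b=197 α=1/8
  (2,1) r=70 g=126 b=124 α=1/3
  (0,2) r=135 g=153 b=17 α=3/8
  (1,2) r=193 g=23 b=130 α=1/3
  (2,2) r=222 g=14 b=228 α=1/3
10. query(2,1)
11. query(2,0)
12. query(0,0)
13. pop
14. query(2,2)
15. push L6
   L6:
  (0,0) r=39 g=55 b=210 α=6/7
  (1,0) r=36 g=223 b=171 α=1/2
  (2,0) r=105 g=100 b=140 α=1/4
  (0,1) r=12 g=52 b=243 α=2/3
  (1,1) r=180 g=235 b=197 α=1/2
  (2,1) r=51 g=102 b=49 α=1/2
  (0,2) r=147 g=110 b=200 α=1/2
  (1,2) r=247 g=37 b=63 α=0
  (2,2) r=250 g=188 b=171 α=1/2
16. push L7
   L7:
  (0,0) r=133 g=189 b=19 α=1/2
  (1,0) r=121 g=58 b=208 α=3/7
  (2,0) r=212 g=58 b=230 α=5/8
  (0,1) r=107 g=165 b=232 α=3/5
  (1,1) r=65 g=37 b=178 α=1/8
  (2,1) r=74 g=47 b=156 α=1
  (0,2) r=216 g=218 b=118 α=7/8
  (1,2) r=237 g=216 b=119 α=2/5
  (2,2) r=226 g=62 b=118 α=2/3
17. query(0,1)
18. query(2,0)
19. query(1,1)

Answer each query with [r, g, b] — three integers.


at x=1,y=2 over L1,L2:
+L1 (α=3/4) → [129/2, 126, 261/4]
+L2 (α=3/5) → [738/5, 381/5, 201/2]
rounded: [148, 76, 100]

(2,2) stack=L1,L2; from [0,0,0]:
+L1 (α=6/7) → [1110/7, 1488/7, 1320/7]
+L2 (α=1) → [188, 254, 10]
= [188, 254, 10]

at x=2,y=0 over L1,L2:
L1 α=3/5: [471/5, 528/5, 222/5]
L2 α=1/3: [384/5, 427/5, 1534/15]
rounded: [77, 85, 102]

(0,0) stack=L1,L2,L3,L4; from [0,0,0]:
L1 α=1/5: [132/5, 193/5, 47/5]
L2 α=6/7: [4992/35, 3433/35, 1067/35]
L3 α=1: [183, 182, 60]
L4 α=1/3: [156, 410/3, 344/3]
rounded: [156, 137, 115]

at x=2,y=1 over L1,L2,L3,L4,L5:
after L1 α=3/7: [51/7, 78, 18/7]
after L2 α=4/5: [2767/35, 822/5, 5646/35]
after L3 α=2/3: [3139/35, 1104/5, 12716/105]
after L4 α=6/7: [18469/245, 2694/35, 20276/735]
after L5 α=1/3: [54088/735, 3266/35, 131692/2205]
= [74, 93, 60]

at x=2,y=0 over L1,L2,L3,L4,L5:
after L1 α=3/5: [471/5, 528/5, 222/5]
after L2 α=1/3: [384/5, 427/5, 1534/15]
after L3 α=2/5: [2642/25, 1951/25, 2964/25]
after L4 α=1/5: [11168/125, 9504/125, 14806/125]
after L5 α=3/4: [42293/500, 57879/500, 72181/500]
→ [85, 116, 144]

query (0,0) [L1,L2,L3,L4,L5] — begin 0,0,0
after L1 α=1/5: [132/5, 193/5, 47/5]
after L2 α=6/7: [4992/35, 3433/35, 1067/35]
after L3 α=1: [183, 182, 60]
after L4 α=1/3: [156, 410/3, 344/3]
after L5 α=1/5: [756/5, 2201/15, 1721/15]
= [151, 147, 115]

query (2,2) [L1,L2,L3,L4] — begin 0,0,0
L1 α=6/7: [1110/7, 1488/7, 1320/7]
L2 α=1: [188, 254, 10]
L3 α=3/4: [155, 275/4, 511/4]
L4 α=3/8: [659/4, 1951/32, 2627/32]
→ [165, 61, 82]

at x=0,y=1 over L1,L2,L3,L4,L6,L7:
L1 α=2/3: [190/3, 490/3, 56]
L2 α=1/5: [763/15, 2611/15, 89]
L3 α=0: [763/15, 2611/15, 89]
L4 α=2/5: [2693/25, 3741/25, 347/5]
L6 α=2/3: [3293/75, 6341/75, 2777/15]
L7 α=3/5: [30661/375, 49807/375, 15994/75]
= [82, 133, 213]

(2,0) stack=L1,L2,L3,L4,L6,L7; from [0,0,0]:
+L1 (α=3/5) → [471/5, 528/5, 222/5]
+L2 (α=1/3) → [384/5, 427/5, 1534/15]
+L3 (α=2/5) → [2642/25, 1951/25, 2964/25]
+L4 (α=1/5) → [11168/125, 9504/125, 14806/125]
+L6 (α=1/4) → [46629/500, 10253/125, 30959/250]
+L7 (α=5/8) → [669887/4000, 67009/1000, 380377/2000]
= [167, 67, 190]

at x=1,y=1 over L1,L2,L3,L4,L6,L7:
L1 α=3/4: [69/2, 381/2, 303/2]
L2 α=1/4: [269/8, 1495/8, 1411/8]
L3 α=3/7: [713/14, 427/2, 1957/14]
L4 α=2/3: [4829/42, 1291/6, 8369/42]
L6 α=1/2: [12389/84, 2701/12, 16643/84]
L7 α=1/8: [13169/96, 19351/96, 18779/96]
→ [137, 202, 196]


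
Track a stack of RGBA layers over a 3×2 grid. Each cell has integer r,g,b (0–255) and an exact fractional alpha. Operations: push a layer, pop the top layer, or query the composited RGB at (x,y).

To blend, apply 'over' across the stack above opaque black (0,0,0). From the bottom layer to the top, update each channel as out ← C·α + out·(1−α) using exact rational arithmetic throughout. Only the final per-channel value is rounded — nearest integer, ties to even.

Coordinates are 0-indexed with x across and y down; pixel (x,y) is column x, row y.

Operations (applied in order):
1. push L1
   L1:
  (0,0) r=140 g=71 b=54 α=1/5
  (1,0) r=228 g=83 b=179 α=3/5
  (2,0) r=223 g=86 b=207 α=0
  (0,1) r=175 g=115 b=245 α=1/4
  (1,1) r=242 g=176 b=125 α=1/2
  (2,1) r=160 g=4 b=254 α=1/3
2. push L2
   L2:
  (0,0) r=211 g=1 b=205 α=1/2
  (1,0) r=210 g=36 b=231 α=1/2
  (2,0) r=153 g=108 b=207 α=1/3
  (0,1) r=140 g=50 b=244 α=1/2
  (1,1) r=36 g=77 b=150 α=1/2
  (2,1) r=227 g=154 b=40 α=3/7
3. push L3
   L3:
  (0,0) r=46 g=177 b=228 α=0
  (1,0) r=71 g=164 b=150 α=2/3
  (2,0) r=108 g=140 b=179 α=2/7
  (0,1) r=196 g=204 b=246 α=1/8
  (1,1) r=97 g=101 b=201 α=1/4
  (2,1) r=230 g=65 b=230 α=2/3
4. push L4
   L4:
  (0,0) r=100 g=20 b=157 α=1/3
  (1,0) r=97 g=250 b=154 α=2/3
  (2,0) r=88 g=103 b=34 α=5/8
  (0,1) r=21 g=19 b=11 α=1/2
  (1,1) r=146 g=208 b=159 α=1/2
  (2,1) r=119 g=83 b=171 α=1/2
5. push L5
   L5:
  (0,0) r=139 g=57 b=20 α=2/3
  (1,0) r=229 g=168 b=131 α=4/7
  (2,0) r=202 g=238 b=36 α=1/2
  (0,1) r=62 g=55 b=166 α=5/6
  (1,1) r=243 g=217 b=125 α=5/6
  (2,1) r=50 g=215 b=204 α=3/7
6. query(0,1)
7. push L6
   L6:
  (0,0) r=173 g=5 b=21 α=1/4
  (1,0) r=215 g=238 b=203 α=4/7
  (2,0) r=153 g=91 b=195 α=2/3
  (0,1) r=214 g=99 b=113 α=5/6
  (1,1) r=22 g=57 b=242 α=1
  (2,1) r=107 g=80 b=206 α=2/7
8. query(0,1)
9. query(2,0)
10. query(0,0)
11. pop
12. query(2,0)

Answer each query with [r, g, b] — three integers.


(0,1) stack=L1,L2,L3,L4,L5; from [0,0,0]:
L1 α=1/4: [175/4, 115/4, 245/4]
L2 α=1/2: [735/8, 315/8, 1221/8]
L3 α=1/8: [6713/64, 3837/64, 10515/64]
L4 α=1/2: [8057/128, 5053/128, 11219/128]
L5 α=5/6: [47737/768, 40253/768, 39153/256]
rounded: [62, 52, 153]

query (0,1) [L1,L2,L3,L4,L5,L6] — begin 0,0,0
after L1 α=1/4: [175/4, 115/4, 245/4]
after L2 α=1/2: [735/8, 315/8, 1221/8]
after L3 α=1/8: [6713/64, 3837/64, 10515/64]
after L4 α=1/2: [8057/128, 5053/128, 11219/128]
after L5 α=5/6: [47737/768, 40253/768, 39153/256]
after L6 α=5/6: [869497/4608, 420413/4608, 183793/1536]
→ [189, 91, 120]

query (2,0) [L1,L2,L3,L4,L5,L6] — begin 0,0,0
after L1 α=0: [0, 0, 0]
after L2 α=1/3: [51, 36, 69]
after L3 α=2/7: [471/7, 460/7, 703/7]
after L4 α=5/8: [4493/56, 4985/56, 3299/56]
after L5 α=1/2: [15805/112, 18313/112, 5315/112]
after L6 α=2/3: [50077/336, 12899/112, 48995/336]
= [149, 115, 146]

query (0,0) [L1,L2,L3,L4,L5,L6] — begin 0,0,0
L1 α=1/5: [28, 71/5, 54/5]
L2 α=1/2: [239/2, 38/5, 1079/10]
L3 α=0: [239/2, 38/5, 1079/10]
L4 α=1/3: [113, 176/15, 1864/15]
L5 α=2/3: [391/3, 1886/45, 2464/45]
L6 α=1/4: [141, 1961/60, 2779/60]
→ [141, 33, 46]

(2,0) stack=L1,L2,L3,L4,L5; from [0,0,0]:
after L1 α=0: [0, 0, 0]
after L2 α=1/3: [51, 36, 69]
after L3 α=2/7: [471/7, 460/7, 703/7]
after L4 α=5/8: [4493/56, 4985/56, 3299/56]
after L5 α=1/2: [15805/112, 18313/112, 5315/112]
rounded: [141, 164, 47]


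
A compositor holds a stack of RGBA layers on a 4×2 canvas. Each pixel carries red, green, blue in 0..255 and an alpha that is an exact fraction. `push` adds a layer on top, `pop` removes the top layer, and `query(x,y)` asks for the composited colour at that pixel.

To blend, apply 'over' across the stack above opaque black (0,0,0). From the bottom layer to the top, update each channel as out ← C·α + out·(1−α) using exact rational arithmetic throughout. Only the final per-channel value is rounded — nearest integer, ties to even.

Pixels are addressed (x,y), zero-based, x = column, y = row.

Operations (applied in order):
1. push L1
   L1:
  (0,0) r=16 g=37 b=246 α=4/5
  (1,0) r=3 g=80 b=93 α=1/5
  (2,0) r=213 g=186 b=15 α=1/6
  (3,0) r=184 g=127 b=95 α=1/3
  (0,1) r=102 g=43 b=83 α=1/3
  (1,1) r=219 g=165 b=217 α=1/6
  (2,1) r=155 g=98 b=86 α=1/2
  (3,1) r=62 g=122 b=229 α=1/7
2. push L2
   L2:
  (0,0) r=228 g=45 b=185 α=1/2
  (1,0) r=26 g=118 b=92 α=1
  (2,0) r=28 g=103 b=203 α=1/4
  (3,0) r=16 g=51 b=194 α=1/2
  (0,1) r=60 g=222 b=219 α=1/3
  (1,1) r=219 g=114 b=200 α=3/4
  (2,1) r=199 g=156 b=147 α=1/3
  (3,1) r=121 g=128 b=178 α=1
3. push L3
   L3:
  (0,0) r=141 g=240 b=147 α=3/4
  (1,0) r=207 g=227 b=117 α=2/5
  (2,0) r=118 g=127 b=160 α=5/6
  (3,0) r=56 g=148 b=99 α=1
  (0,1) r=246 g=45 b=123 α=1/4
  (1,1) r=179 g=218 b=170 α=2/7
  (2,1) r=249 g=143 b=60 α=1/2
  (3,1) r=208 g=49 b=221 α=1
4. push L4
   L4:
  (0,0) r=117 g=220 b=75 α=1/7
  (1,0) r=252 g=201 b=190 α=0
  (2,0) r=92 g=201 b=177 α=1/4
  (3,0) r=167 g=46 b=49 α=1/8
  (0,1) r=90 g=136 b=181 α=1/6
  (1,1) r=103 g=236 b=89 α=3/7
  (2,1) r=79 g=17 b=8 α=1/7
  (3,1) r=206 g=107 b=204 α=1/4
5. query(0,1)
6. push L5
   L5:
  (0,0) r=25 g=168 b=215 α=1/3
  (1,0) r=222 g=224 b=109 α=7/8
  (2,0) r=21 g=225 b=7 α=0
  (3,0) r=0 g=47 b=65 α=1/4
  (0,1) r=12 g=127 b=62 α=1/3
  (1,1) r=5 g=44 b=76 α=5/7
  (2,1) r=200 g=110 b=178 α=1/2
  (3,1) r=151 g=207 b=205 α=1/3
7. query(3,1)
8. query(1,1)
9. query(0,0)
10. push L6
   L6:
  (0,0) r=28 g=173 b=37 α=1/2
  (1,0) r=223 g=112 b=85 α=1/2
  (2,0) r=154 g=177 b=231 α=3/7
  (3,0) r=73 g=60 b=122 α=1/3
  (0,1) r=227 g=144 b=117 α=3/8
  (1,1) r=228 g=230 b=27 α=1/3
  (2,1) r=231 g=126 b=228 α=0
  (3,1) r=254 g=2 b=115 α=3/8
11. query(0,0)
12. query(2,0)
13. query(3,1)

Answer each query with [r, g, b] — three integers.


query (0,1) [L1,L2,L3,L4] — begin 0,0,0
L1 α=1/3: [34, 43/3, 83/3]
L2 α=1/3: [128/3, 752/9, 823/9]
L3 α=1/4: [187/2, 887/12, 298/3]
L4 α=1/6: [1115/12, 6067/72, 2033/18]
rounded: [93, 84, 113]

query (3,1) [L1,L2,L3,L4,L5] — begin 0,0,0
L1 α=1/7: [62/7, 122/7, 229/7]
L2 α=1: [121, 128, 178]
L3 α=1: [208, 49, 221]
L4 α=1/4: [415/2, 127/2, 867/4]
L5 α=1/3: [566/3, 334/3, 1277/6]
rounded: [189, 111, 213]

(1,1) stack=L1,L2,L3,L4,L5; from [0,0,0]:
L1 α=1/6: [73/2, 55/2, 217/6]
L2 α=3/4: [1387/8, 739/8, 3817/24]
L3 α=2/7: [9799/56, 7183/56, 27245/168]
L4 α=3/7: [14125/98, 17095/98, 38459/294]
L5 α=5/7: [15350/343, 27875/343, 94319/1029]
= [45, 81, 92]

(0,0) stack=L1,L2,L3,L4,L5; from [0,0,0]:
L1 α=4/5: [64/5, 148/5, 984/5]
L2 α=1/2: [602/5, 373/10, 1909/10]
L3 α=3/4: [2717/20, 7573/40, 6319/40]
L4 α=1/7: [9321/70, 27119/140, 20457/140]
L5 α=1/3: [10196/105, 38879/210, 35507/210]
= [97, 185, 169]

query (0,0) [L1,L2,L3,L4,L5,L6] — begin 0,0,0
+L1 (α=4/5) → [64/5, 148/5, 984/5]
+L2 (α=1/2) → [602/5, 373/10, 1909/10]
+L3 (α=3/4) → [2717/20, 7573/40, 6319/40]
+L4 (α=1/7) → [9321/70, 27119/140, 20457/140]
+L5 (α=1/3) → [10196/105, 38879/210, 35507/210]
+L6 (α=1/2) → [6568/105, 75209/420, 43277/420]
= [63, 179, 103]

query (2,0) [L1,L2,L3,L4,L5,L6] — begin 0,0,0
+L1 (α=1/6) → [71/2, 31, 5/2]
+L2 (α=1/4) → [269/8, 49, 421/8]
+L3 (α=5/6) → [1663/16, 114, 6821/48]
+L4 (α=1/4) → [6461/64, 543/4, 9653/64]
+L5 (α=0) → [6461/64, 543/4, 9653/64]
+L6 (α=3/7) → [1979/16, 1074/7, 2963/16]
= [124, 153, 185]

(3,1) stack=L1,L2,L3,L4,L5,L6; from [0,0,0]:
+L1 (α=1/7) → [62/7, 122/7, 229/7]
+L2 (α=1) → [121, 128, 178]
+L3 (α=1) → [208, 49, 221]
+L4 (α=1/4) → [415/2, 127/2, 867/4]
+L5 (α=1/3) → [566/3, 334/3, 1277/6]
+L6 (α=3/8) → [1279/6, 211/3, 8455/48]
rounded: [213, 70, 176]


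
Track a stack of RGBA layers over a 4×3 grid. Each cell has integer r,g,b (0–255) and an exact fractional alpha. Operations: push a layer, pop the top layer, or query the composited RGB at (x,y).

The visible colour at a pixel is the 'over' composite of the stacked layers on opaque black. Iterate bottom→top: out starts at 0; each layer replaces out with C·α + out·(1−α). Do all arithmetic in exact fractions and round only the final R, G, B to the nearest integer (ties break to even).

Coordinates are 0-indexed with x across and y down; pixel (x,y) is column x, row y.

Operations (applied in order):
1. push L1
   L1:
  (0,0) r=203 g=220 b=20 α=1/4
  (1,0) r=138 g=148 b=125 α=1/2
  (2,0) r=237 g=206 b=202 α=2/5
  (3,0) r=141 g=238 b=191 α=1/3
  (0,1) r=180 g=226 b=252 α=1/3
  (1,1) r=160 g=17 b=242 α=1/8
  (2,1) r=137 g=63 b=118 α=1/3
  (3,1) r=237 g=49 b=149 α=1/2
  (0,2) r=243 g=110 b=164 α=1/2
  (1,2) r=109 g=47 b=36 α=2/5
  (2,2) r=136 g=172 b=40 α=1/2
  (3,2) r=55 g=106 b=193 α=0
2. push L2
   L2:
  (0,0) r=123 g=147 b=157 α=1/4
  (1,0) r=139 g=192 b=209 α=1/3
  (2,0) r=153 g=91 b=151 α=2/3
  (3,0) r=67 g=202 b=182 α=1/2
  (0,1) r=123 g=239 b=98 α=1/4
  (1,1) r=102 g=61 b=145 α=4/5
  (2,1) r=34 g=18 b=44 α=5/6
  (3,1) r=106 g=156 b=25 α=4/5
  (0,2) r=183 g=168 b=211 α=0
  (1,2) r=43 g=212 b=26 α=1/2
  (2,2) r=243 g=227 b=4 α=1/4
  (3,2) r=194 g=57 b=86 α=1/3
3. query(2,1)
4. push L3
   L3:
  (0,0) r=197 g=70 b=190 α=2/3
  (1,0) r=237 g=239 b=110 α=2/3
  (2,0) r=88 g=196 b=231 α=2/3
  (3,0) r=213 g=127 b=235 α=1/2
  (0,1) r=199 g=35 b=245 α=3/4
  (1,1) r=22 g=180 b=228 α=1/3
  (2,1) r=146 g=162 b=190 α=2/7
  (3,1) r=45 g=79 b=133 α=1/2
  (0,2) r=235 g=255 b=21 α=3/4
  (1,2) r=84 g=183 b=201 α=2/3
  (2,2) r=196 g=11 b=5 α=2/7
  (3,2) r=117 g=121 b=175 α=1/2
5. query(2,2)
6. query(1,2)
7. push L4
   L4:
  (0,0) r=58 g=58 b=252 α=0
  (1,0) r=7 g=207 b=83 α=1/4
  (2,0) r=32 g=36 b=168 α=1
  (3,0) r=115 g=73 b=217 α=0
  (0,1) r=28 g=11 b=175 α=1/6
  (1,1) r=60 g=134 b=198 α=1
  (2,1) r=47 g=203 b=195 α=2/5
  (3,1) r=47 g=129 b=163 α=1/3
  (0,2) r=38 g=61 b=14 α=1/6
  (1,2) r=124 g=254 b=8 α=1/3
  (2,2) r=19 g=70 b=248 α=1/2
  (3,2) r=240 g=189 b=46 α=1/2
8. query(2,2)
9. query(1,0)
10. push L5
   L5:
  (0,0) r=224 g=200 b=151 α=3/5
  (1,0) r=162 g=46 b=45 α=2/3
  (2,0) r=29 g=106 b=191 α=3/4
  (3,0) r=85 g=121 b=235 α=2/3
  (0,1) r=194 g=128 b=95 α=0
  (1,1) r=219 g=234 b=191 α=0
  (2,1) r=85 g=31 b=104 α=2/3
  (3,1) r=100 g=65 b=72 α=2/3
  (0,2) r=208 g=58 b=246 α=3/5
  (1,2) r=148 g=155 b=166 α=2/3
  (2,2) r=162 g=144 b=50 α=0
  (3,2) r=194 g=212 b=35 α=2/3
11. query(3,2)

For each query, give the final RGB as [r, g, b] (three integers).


at x=2,y=1 over L1,L2:
+L1 (α=1/3) → [137/3, 21, 118/3]
+L2 (α=5/6) → [647/18, 37/2, 389/9]
rounded: [36, 18, 43]

(2,2) stack=L1,L2,L3; from [0,0,0]:
L1 α=1/2: [68, 86, 20]
L2 α=1/4: [447/4, 485/4, 16]
L3 α=2/7: [3803/28, 359/4, 90/7]
= [136, 90, 13]

(1,2) stack=L1,L2,L3; from [0,0,0]:
+L1 (α=2/5) → [218/5, 94/5, 72/5]
+L2 (α=1/2) → [433/10, 577/5, 101/5]
+L3 (α=2/3) → [2113/30, 2407/15, 2111/15]
rounded: [70, 160, 141]

query (2,2) [L1,L2,L3,L4] — begin 0,0,0
L1 α=1/2: [68, 86, 20]
L2 α=1/4: [447/4, 485/4, 16]
L3 α=2/7: [3803/28, 359/4, 90/7]
L4 α=1/2: [4335/56, 639/8, 913/7]
→ [77, 80, 130]

query (1,0) [L1,L2,L3,L4] — begin 0,0,0
L1 α=1/2: [69, 74, 125/2]
L2 α=1/3: [277/3, 340/3, 334/3]
L3 α=2/3: [1699/9, 1774/9, 994/9]
L4 α=1/4: [430/3, 2395/12, 1243/12]
rounded: [143, 200, 104]

query (3,2) [L1,L2,L3,L4,L5] — begin 0,0,0
after L1 α=0: [0, 0, 0]
after L2 α=1/3: [194/3, 19, 86/3]
after L3 α=1/2: [545/6, 70, 611/6]
after L4 α=1/2: [1985/12, 259/2, 887/12]
after L5 α=2/3: [6641/36, 369/2, 1727/36]
= [184, 184, 48]


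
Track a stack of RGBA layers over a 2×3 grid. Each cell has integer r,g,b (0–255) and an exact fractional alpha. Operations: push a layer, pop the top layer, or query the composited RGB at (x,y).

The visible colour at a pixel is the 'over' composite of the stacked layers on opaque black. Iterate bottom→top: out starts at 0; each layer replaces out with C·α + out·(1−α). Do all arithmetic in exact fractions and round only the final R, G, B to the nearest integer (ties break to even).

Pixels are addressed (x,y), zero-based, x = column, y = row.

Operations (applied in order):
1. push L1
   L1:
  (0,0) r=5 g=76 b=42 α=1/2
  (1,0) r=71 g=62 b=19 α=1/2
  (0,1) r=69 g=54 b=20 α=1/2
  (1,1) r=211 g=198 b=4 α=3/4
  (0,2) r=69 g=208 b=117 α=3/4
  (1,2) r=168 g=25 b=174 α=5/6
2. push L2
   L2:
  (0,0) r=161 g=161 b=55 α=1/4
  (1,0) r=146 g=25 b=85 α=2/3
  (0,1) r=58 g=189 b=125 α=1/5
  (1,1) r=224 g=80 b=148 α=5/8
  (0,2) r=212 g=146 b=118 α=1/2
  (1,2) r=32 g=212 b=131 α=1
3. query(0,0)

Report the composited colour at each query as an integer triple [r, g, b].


query (0,0) [L1,L2] — begin 0,0,0
L1 α=1/2: [5/2, 38, 21]
L2 α=1/4: [337/8, 275/4, 59/2]
rounded: [42, 69, 30]


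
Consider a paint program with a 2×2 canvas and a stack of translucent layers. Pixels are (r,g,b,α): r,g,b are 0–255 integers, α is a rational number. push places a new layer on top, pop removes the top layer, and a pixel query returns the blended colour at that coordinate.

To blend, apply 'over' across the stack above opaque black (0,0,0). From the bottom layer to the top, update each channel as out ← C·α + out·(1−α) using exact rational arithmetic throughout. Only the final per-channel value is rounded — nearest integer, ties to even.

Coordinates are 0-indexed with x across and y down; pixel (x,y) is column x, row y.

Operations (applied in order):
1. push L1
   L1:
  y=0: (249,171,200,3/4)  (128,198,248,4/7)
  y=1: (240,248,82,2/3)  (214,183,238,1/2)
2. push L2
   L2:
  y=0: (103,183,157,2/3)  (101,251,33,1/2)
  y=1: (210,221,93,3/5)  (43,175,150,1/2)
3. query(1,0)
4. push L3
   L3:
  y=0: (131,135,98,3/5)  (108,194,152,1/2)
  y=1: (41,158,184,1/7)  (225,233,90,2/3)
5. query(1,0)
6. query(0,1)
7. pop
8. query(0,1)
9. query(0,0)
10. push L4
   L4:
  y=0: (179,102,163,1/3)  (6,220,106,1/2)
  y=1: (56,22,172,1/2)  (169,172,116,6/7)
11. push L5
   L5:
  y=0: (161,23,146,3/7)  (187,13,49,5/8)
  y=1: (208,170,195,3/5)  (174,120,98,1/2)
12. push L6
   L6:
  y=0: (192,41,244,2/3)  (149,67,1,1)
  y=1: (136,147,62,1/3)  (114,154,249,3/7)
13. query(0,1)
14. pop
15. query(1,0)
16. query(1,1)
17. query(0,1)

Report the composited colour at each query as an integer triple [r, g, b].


query (1,0) [L1,L2] — begin 0,0,0
L1 α=4/7: [512/7, 792/7, 992/7]
L2 α=1/2: [1219/14, 2549/14, 1223/14]
rounded: [87, 182, 87]

query (1,0) [L1,L2,L3] — begin 0,0,0
L1 α=4/7: [512/7, 792/7, 992/7]
L2 α=1/2: [1219/14, 2549/14, 1223/14]
L3 α=1/2: [2731/28, 5265/28, 3351/28]
rounded: [98, 188, 120]

at x=0,y=1 over L1,L2,L3:
+L1 (α=2/3) → [160, 496/3, 164/3]
+L2 (α=3/5) → [190, 2981/15, 233/3]
+L3 (α=1/7) → [1181/7, 6752/35, 650/7]
→ [169, 193, 93]

query (0,1) [L1,L2] — begin 0,0,0
L1 α=2/3: [160, 496/3, 164/3]
L2 α=3/5: [190, 2981/15, 233/3]
= [190, 199, 78]

at x=0,y=0 over L1,L2:
L1 α=3/4: [747/4, 513/4, 150]
L2 α=2/3: [1571/12, 659/4, 464/3]
rounded: [131, 165, 155]

at x=0,y=1 over L1,L2,L4,L5,L6:
after L1 α=2/3: [160, 496/3, 164/3]
after L2 α=3/5: [190, 2981/15, 233/3]
after L4 α=1/2: [123, 3311/30, 749/6]
after L5 α=3/5: [174, 10961/75, 2504/15]
after L6 α=1/3: [484/3, 32947/225, 5938/45]
→ [161, 146, 132]

at x=1,y=0 over L1,L2,L4,L5:
L1 α=4/7: [512/7, 792/7, 992/7]
L2 α=1/2: [1219/14, 2549/14, 1223/14]
L4 α=1/2: [1303/28, 5629/28, 2707/28]
L5 α=5/8: [30089/224, 18707/224, 14981/224]
rounded: [134, 84, 67]

at x=1,y=1 over L1,L2,L4,L5:
after L1 α=1/2: [107, 183/2, 119]
after L2 α=1/2: [75, 533/4, 269/2]
after L4 α=6/7: [1089/7, 4661/28, 1661/14]
after L5 α=1/2: [2307/14, 8021/56, 3033/28]
rounded: [165, 143, 108]

query (0,1) [L1,L2,L4,L5] — begin 0,0,0
+L1 (α=2/3) → [160, 496/3, 164/3]
+L2 (α=3/5) → [190, 2981/15, 233/3]
+L4 (α=1/2) → [123, 3311/30, 749/6]
+L5 (α=3/5) → [174, 10961/75, 2504/15]
rounded: [174, 146, 167]


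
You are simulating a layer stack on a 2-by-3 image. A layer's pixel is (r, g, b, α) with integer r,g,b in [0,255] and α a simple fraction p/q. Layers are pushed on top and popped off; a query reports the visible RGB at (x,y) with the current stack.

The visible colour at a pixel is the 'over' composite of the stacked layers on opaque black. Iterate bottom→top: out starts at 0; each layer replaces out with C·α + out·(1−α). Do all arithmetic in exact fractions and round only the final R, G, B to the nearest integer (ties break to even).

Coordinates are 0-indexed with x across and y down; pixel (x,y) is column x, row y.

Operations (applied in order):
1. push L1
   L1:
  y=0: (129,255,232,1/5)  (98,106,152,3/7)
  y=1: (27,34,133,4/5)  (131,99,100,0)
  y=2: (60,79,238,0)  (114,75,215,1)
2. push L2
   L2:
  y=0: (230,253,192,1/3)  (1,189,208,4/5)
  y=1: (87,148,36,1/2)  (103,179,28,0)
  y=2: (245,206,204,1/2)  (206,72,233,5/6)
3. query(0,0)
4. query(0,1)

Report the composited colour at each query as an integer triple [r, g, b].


query (0,0) [L1,L2] — begin 0,0,0
L1 α=1/5: [129/5, 51, 232/5]
L2 α=1/3: [1408/15, 355/3, 1424/15]
rounded: [94, 118, 95]

(0,1) stack=L1,L2; from [0,0,0]:
+L1 (α=4/5) → [108/5, 136/5, 532/5]
+L2 (α=1/2) → [543/10, 438/5, 356/5]
= [54, 88, 71]


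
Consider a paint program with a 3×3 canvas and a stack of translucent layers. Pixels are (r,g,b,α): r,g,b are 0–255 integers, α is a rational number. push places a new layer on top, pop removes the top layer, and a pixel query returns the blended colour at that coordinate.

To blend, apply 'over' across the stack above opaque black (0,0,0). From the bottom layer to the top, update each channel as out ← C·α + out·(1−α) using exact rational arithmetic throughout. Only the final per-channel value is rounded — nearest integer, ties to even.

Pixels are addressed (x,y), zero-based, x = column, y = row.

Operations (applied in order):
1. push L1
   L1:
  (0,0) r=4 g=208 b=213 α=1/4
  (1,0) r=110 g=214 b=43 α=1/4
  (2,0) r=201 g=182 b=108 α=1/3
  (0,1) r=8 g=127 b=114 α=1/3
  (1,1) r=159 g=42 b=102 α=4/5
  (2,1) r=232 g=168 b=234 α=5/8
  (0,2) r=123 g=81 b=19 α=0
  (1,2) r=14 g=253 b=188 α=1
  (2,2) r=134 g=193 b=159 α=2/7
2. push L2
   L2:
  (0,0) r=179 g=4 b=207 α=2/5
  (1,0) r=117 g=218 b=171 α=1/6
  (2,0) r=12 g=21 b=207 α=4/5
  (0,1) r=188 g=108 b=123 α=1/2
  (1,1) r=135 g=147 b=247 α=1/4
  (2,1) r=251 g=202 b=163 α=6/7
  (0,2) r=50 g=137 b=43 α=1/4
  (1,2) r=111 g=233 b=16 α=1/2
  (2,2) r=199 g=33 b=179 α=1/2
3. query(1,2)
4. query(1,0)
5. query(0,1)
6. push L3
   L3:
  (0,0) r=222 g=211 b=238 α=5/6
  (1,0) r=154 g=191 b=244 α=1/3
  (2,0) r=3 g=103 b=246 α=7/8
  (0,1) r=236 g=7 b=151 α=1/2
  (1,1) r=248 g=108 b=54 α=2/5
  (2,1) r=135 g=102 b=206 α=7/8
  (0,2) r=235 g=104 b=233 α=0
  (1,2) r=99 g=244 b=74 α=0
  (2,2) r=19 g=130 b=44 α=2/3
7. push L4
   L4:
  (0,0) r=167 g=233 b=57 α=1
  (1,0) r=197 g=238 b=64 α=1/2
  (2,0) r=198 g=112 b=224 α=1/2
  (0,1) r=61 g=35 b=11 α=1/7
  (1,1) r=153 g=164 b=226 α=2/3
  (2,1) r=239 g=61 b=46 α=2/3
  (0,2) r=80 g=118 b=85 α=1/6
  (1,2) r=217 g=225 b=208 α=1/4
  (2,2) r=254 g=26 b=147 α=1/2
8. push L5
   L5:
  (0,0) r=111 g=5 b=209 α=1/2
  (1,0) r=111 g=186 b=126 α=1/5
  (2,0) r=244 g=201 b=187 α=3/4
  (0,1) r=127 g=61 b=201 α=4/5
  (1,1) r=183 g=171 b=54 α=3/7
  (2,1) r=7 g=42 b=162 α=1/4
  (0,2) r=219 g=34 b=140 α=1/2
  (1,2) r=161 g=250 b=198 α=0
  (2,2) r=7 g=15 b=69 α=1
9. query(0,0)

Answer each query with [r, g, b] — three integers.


at x=1,y=2 over L1,L2:
L1 α=1: [14, 253, 188]
L2 α=1/2: [125/2, 243, 102]
= [62, 243, 102]

(1,0) stack=L1,L2; from [0,0,0]:
after L1 α=1/4: [55/2, 107/2, 43/4]
after L2 α=1/6: [509/12, 971/12, 899/24]
= [42, 81, 37]

query (0,1) [L1,L2] — begin 0,0,0
after L1 α=1/3: [8/3, 127/3, 38]
after L2 α=1/2: [286/3, 451/6, 161/2]
= [95, 75, 80]

at x=0,y=0 over L1,L2,L3,L4,L5:
+L1 (α=1/4) → [1, 52, 213/4]
+L2 (α=2/5) → [361/5, 164/5, 459/4]
+L3 (α=5/6) → [5911/30, 1813/10, 5219/24]
+L4 (α=1) → [167, 233, 57]
+L5 (α=1/2) → [139, 119, 133]
rounded: [139, 119, 133]
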